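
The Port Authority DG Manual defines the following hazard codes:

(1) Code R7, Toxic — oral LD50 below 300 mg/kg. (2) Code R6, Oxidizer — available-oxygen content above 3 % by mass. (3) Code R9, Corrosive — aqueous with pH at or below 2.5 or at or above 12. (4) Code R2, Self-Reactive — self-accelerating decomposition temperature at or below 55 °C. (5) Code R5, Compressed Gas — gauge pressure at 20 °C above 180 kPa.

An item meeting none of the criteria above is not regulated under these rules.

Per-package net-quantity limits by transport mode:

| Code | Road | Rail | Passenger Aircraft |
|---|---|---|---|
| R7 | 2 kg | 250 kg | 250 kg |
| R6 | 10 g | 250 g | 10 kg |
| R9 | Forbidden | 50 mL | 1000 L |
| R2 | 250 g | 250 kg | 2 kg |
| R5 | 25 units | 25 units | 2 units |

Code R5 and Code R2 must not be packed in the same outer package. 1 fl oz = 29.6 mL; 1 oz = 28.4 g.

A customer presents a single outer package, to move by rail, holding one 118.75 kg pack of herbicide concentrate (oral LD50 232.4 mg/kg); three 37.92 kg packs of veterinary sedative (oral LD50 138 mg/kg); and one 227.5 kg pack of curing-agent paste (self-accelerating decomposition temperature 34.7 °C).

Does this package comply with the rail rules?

Yes

The herbicide concentrate has oral LD50 232.4 mg/kg, which is < 300 mg/kg, so it is Code R7 (Toxic).
Oral LD50 138 mg/kg meets the Code R7 criterion (Toxic), so the veterinary sedative is Code R7.
Curing-agent paste: self-accelerating decomposition temperature 34.7 °C ≤ 55 °C → Code R2 (Self-Reactive).
Total Code R7: 118.75 kg + (three 37.92 kg packs = 113.76 kg) = 232.51 kg.
232.51 kg ≤ 250 kg (rail limit, Code R7) — within limit.
Code R2 quantity: 227.5 kg.
227.5 kg is within the rail limit of 250 kg for Code R2.
The segregation rule (Code R5 with Code R2) does not apply to Code R7 with Code R2.
Every hazard code is within its rail limit and no segregation rule is violated.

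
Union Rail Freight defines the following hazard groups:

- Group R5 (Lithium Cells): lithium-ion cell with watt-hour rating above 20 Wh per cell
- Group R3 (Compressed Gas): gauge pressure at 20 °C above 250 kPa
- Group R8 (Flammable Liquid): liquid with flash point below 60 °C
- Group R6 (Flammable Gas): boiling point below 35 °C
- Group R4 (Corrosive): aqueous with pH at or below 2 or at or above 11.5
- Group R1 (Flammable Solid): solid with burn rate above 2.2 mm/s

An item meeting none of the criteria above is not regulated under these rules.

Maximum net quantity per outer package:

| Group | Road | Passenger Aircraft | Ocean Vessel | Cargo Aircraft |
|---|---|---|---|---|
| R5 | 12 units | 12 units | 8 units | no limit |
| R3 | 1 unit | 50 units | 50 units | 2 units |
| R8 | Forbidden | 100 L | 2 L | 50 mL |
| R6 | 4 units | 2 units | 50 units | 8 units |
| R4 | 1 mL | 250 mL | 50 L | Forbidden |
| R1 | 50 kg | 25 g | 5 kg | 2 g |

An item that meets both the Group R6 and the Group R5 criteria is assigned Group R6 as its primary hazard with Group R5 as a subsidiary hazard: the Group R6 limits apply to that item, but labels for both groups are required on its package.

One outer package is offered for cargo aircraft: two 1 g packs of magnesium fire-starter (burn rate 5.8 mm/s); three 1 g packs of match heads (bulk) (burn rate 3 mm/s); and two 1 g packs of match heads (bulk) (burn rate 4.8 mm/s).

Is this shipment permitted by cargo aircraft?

Burn rate 5.8 mm/s meets the Group R1 criterion (Flammable Solid), so the magnesium fire-starter is Group R1.
With burn rate 3 mm/s (> 2.2 mm/s), the match heads (bulk) fall in Group R1.
The match heads (bulk) have burn rate 4.8 mm/s, which is > 2.2 mm/s, so they are Group R1 (Flammable Solid).
Total Group R1: (two 1 g packs = 2 g) + (three 1 g packs = 3 g) + (two 1 g packs = 2 g) = 7 g.
7 g > 2 g (cargo aircraft limit, Group R1) — over the limit.

No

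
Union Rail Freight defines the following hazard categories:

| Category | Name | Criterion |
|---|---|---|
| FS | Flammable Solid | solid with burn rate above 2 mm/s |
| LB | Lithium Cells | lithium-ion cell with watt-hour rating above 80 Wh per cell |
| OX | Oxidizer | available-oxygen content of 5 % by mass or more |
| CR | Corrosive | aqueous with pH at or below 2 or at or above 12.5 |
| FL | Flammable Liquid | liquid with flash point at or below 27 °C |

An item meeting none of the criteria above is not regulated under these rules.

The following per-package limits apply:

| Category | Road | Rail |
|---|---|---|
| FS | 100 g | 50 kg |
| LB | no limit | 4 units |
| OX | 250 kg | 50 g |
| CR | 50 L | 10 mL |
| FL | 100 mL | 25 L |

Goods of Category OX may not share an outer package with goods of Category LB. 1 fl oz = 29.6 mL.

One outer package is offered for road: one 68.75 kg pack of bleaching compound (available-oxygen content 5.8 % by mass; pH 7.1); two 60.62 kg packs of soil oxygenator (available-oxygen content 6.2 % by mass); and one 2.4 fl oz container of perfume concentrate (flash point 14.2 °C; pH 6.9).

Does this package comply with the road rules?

Yes

The bleaching compound has available-oxygen content 5.8 % by mass, which is ≥ 5 % by mass, so it is Category OX (Oxidizer).
With available-oxygen content 6.2 % by mass (≥ 5 % by mass), the soil oxygenator falls in Category OX.
With flash point 14.2 °C (≤ 27 °C), the perfume concentrate falls in Category FL.
Category OX net quantity: 68.75 kg + (two 60.62 kg packs = 121.24 kg) = 189.99 kg.
189.99 kg is within the road limit of 250 kg for Category OX.
Category FL quantity: one 2.4 fl oz container = 71.04 mL.
71.04 mL is within the road limit of 100 mL for Category FL.
The segregation rule (Category OX with Category LB) does not apply to Category OX with Category FL.
Every hazard category is within its road limit and no segregation rule is violated.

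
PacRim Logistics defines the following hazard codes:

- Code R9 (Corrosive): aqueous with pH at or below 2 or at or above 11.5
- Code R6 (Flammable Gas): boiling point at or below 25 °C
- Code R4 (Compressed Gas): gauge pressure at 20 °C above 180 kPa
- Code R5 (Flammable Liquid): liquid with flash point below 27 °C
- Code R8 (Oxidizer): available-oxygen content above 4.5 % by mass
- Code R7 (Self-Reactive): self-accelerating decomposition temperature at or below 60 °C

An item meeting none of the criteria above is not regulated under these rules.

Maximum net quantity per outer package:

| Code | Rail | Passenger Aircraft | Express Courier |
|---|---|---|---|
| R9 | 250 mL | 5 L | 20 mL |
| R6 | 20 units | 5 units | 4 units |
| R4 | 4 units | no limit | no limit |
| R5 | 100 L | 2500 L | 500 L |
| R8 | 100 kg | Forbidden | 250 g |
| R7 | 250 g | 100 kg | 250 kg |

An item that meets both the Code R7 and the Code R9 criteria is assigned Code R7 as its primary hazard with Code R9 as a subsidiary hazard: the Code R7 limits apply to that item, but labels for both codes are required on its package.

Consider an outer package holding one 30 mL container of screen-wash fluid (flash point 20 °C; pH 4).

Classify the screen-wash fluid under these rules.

Flash point 20 °C meets the Code R5 criterion (Flammable Liquid), so the screen-wash fluid is Code R5.

Code R5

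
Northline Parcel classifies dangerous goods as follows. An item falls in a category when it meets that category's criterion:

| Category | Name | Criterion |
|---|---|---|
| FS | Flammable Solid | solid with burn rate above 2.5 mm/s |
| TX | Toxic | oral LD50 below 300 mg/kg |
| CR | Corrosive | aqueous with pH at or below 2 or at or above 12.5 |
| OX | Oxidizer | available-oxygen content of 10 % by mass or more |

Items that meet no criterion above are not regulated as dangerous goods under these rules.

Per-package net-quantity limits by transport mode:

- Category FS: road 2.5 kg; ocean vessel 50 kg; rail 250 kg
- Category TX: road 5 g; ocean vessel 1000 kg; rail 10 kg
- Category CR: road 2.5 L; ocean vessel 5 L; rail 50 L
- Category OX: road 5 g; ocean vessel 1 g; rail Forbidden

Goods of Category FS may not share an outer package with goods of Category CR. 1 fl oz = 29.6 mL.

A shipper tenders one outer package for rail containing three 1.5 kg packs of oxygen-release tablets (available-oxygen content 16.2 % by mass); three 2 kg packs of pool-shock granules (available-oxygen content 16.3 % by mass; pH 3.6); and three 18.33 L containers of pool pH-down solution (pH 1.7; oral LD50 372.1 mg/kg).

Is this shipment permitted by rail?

No

The oxygen-release tablets have available-oxygen content 16.2 % by mass, which is ≥ 10 % by mass, so they are Category OX (Oxidizer).
Pool-shock granules: available-oxygen content 16.3 % by mass ≥ 10 % by mass → Category OX (Oxidizer).
pH 1.7 meets the Category CR criterion (Corrosive), so the pool pH-down solution is Category CR.
Category OX net quantity: (three 1.5 kg packs = 4.5 kg) + (three 2 kg packs = 6 kg) = 10.5 kg.
Category OX is Forbidden by rail.
Category CR quantity: three 18.33 L containers = 54.99 L.
54.99 L > 50 L (rail limit, Category CR) — over the limit.
The segregation rule (Category FS with Category CR) does not apply to Category OX with Category CR.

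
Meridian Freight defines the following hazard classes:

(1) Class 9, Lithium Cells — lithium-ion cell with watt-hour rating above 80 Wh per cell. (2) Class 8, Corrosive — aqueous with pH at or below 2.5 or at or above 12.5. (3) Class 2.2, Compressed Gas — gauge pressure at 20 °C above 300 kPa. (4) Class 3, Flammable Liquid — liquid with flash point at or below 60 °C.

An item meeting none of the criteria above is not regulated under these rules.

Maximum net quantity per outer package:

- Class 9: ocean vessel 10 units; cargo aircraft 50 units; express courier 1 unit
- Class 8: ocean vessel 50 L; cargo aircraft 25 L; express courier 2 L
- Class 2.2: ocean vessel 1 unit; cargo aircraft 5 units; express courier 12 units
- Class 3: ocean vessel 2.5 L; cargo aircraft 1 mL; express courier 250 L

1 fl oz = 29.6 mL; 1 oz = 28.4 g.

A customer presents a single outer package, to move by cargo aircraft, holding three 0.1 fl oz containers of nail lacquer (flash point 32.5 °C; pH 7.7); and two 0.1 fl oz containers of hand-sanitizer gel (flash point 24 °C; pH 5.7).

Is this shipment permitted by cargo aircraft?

No

Nail lacquer: flash point 32.5 °C ≤ 60 °C → Class 3 (Flammable Liquid).
Flash point 24 °C meets the Class 3 criterion (Flammable Liquid), so the hand-sanitizer gel is Class 3.
Total Class 3: (three 0.1 fl oz containers = 8.88 mL) + (two 0.1 fl oz containers = 5.92 mL) = 14.8 mL.
That exceeds the Class 3 cargo aircraft limit of 1 mL.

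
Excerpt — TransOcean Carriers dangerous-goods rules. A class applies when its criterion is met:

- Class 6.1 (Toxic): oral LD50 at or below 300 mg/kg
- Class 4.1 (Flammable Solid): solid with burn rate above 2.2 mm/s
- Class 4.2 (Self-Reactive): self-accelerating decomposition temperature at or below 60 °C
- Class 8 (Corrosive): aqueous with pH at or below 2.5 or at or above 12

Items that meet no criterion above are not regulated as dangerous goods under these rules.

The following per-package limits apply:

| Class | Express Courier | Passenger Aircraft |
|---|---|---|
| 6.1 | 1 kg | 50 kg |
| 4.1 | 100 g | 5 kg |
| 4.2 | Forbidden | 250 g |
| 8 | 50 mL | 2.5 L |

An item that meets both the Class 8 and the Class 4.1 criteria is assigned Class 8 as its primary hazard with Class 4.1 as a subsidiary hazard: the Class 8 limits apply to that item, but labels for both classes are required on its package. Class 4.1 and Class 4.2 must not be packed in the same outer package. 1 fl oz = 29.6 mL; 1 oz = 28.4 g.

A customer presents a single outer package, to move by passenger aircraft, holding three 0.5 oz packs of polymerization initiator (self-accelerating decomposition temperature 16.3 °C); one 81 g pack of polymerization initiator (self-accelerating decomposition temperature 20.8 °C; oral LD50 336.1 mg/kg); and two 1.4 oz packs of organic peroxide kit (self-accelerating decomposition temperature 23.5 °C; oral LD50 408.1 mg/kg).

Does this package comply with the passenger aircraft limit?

Self-accelerating decomposition temperature 16.3 °C meets the Class 4.2 criterion (Self-Reactive), so the polymerization initiator is Class 4.2.
Polymerization initiator: self-accelerating decomposition temperature 20.8 °C ≤ 60 °C → Class 4.2 (Self-Reactive).
Organic peroxide kit: self-accelerating decomposition temperature 23.5 °C ≤ 60 °C → Class 4.2 (Self-Reactive).
Total Class 4.2: (three 0.5 oz packs = 42.6 g) + 81 g + (two 1.4 oz packs = 79.52 g) = 203.12 g.
203.12 g ≤ 250 g (passenger aircraft limit, Class 4.2) — within limit.

Yes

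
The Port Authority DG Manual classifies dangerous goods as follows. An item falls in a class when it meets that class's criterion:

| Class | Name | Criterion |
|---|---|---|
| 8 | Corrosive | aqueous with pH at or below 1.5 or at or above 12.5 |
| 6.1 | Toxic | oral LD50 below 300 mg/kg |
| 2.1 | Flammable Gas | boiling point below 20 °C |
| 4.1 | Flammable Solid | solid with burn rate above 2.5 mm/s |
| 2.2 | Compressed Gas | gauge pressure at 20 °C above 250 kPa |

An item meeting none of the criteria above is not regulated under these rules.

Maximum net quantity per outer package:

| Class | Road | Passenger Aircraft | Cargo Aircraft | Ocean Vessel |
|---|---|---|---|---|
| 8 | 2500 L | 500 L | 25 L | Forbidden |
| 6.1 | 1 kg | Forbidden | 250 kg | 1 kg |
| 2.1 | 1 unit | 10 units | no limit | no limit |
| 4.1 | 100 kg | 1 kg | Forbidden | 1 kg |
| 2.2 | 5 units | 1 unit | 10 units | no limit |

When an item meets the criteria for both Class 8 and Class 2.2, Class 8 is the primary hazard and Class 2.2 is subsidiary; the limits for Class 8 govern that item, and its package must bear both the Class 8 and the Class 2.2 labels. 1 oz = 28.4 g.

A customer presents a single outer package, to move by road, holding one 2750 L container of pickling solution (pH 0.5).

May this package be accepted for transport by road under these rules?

No

The pickling solution has pH 0.5, which is ≤ 1.5, so it is Class 8 (Corrosive).
Class 8 quantity: 2750 L.
2750 L > 2500 L (road limit, Class 8) — over the limit.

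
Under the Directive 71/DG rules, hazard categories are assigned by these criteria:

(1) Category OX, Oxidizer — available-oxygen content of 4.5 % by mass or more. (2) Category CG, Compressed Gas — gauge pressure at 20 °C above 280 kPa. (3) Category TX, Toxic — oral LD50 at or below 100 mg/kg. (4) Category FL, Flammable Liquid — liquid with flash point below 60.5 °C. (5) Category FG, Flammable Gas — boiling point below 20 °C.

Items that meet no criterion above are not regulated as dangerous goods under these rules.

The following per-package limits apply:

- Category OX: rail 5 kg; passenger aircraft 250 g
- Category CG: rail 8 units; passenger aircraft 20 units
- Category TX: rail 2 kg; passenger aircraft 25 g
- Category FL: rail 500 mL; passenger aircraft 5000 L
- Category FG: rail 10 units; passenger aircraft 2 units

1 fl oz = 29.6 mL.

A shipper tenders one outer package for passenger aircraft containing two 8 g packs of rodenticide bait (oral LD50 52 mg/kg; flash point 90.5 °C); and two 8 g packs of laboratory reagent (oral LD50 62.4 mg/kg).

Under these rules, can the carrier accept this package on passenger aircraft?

With oral LD50 52 mg/kg (≤ 100 mg/kg), the rodenticide bait falls in Category TX.
Oral LD50 62.4 mg/kg meets the Category TX criterion (Toxic), so the laboratory reagent is Category TX.
Total Category TX: (two 8 g packs = 16 g) + (two 8 g packs = 16 g) = 32 g.
32 g > 25 g (passenger aircraft limit, Category TX) — over the limit.

No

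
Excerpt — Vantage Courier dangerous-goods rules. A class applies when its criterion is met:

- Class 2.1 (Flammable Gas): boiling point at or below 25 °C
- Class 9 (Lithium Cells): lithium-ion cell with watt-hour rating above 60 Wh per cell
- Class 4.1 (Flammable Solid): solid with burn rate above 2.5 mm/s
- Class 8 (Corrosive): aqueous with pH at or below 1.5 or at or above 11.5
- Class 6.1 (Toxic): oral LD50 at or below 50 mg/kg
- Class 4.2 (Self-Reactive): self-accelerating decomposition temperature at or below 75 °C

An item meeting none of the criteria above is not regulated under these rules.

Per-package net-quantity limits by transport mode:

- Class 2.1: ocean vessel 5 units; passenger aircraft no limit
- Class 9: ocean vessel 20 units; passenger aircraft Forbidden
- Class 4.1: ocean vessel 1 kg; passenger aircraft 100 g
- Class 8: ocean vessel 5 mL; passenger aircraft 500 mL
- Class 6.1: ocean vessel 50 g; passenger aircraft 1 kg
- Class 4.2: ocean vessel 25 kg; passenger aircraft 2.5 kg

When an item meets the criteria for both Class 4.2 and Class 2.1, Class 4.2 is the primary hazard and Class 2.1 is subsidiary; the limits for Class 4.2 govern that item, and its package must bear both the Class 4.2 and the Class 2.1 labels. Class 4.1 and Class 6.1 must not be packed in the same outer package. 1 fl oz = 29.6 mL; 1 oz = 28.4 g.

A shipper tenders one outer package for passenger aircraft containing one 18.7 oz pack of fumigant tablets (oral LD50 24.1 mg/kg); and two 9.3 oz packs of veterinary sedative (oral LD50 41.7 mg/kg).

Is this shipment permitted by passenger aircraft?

No

Fumigant tablets: oral LD50 24.1 mg/kg ≤ 50 mg/kg → Class 6.1 (Toxic).
The veterinary sedative has oral LD50 41.7 mg/kg, which is ≤ 50 mg/kg, so it is Class 6.1 (Toxic).
Class 6.1 net quantity: (one 18.7 oz pack = 531.08 g) + (two 9.3 oz packs = 528.24 g) = 1059.32 g.
1059.32 g exceeds the passenger aircraft limit of 1 kg for Class 6.1.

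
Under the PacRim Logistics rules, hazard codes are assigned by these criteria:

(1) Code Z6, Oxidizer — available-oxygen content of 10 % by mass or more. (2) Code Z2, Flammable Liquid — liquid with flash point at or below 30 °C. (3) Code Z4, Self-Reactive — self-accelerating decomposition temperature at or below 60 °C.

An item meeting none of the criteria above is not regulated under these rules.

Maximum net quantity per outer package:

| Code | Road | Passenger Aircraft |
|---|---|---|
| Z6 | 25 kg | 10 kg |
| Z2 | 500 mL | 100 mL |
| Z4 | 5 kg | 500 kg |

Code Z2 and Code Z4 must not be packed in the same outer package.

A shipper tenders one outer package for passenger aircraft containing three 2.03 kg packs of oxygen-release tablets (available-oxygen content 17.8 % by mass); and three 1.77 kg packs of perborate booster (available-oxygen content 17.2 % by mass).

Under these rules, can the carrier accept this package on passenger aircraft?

Available-oxygen content 17.8 % by mass meets the Code Z6 criterion (Oxidizer), so the oxygen-release tablets are Code Z6.
The perborate booster has available-oxygen content 17.2 % by mass, which is ≥ 10 % by mass, so it is Code Z6 (Oxidizer).
Code Z6 net quantity: (three 2.03 kg packs = 6.09 kg) + (three 1.77 kg packs = 5.31 kg) = 11.4 kg.
That exceeds the Code Z6 passenger aircraft limit of 10 kg.

No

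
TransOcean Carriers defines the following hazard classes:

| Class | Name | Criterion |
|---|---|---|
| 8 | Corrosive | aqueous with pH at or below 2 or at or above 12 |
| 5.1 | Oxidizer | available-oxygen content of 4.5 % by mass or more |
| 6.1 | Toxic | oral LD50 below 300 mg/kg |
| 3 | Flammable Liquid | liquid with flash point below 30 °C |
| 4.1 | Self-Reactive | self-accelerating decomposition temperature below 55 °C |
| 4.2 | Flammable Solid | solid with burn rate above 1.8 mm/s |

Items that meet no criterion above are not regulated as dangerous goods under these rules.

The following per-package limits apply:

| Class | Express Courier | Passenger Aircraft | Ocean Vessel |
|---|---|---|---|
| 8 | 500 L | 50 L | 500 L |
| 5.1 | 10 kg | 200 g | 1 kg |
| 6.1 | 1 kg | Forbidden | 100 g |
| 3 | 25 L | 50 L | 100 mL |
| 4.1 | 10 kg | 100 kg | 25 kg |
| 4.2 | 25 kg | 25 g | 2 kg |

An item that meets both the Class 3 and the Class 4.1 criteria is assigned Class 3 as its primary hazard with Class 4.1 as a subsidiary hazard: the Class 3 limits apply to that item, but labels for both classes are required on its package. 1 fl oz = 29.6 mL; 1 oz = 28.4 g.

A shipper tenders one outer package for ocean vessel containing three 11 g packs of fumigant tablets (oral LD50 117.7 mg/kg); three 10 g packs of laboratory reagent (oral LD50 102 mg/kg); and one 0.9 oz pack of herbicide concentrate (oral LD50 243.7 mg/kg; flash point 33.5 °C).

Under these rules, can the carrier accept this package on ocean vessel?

Fumigant tablets: oral LD50 117.7 mg/kg < 300 mg/kg → Class 6.1 (Toxic).
Oral LD50 102 mg/kg meets the Class 6.1 criterion (Toxic), so the laboratory reagent is Class 6.1.
Herbicide concentrate: oral LD50 243.7 mg/kg < 300 mg/kg → Class 6.1 (Toxic).
Class 6.1 net quantity: (three 11 g packs = 33 g) + (three 10 g packs = 30 g) + (one 0.9 oz pack = 25.56 g) = 88.56 g.
88.56 g ≤ 100 g (ocean vessel limit, Class 6.1) — within limit.

Yes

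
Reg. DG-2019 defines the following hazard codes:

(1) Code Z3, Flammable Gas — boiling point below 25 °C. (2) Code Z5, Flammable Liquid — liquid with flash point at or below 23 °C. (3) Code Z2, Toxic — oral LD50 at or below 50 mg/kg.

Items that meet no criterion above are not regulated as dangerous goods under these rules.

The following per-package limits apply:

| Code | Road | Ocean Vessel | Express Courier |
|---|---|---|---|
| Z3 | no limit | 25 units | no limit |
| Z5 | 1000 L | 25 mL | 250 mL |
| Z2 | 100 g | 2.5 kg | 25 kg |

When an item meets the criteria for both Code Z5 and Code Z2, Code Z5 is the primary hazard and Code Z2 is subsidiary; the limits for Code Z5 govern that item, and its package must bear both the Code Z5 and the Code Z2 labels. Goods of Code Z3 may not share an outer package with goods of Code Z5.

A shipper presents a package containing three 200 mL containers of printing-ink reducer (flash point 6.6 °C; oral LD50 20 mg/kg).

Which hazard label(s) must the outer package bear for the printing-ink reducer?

Code Z2 and Z5

With flash point 6.6 °C (≤ 23 °C), the printing-ink reducer falls in Code Z5.
With oral LD50 20 mg/kg (≤ 50 mg/kg), the printing-ink reducer falls in Code Z2.
By the precedence rule Code Z5 is primary and Code Z2 is subsidiary, and that rule requires both labels on the package.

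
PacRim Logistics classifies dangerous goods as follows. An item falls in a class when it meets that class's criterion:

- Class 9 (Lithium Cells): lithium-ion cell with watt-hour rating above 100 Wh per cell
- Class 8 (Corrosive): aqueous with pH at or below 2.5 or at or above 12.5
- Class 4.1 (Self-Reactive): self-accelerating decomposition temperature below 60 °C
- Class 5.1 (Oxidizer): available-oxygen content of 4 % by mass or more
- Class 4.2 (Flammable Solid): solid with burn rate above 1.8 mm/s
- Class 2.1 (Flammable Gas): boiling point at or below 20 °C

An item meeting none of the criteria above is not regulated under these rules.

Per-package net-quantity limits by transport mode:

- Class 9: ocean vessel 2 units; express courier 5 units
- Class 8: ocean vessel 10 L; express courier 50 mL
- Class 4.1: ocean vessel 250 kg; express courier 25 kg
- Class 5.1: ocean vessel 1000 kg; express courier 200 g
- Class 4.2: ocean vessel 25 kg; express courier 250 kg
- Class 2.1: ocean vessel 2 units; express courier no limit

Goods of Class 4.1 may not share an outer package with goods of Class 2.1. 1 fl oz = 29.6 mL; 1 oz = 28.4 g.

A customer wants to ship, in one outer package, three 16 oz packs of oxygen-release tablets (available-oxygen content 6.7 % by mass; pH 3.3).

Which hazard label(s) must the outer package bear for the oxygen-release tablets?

The oxygen-release tablets have available-oxygen content 6.7 % by mass, which is ≥ 4 % by mass, so they are Class 5.1 (Oxidizer).
Only the Class 5.1 label is required.

Class 5.1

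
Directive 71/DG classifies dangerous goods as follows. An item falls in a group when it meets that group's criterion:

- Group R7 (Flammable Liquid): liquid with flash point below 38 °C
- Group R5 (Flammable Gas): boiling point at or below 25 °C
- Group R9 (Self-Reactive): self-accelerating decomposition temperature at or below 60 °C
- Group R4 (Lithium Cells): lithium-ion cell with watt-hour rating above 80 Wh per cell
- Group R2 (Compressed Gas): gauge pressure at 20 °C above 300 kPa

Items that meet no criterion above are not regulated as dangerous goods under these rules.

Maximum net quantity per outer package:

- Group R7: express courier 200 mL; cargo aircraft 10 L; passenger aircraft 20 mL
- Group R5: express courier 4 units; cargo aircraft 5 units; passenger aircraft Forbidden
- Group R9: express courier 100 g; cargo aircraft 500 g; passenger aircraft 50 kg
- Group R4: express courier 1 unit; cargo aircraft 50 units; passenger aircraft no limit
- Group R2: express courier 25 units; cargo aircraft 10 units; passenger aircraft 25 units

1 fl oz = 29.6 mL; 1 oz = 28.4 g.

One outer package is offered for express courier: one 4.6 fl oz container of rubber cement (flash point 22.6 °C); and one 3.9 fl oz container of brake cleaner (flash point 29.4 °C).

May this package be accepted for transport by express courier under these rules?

The rubber cement has flash point 22.6 °C, which is < 38 °C, so it is Group R7 (Flammable Liquid).
Brake cleaner: flash point 29.4 °C < 38 °C → Group R7 (Flammable Liquid).
Total Group R7: (one 4.6 fl oz container = 136.16 mL) + (one 3.9 fl oz container = 115.44 mL) = 251.6 mL.
251.6 mL exceeds the express courier limit of 200 mL for Group R7.

No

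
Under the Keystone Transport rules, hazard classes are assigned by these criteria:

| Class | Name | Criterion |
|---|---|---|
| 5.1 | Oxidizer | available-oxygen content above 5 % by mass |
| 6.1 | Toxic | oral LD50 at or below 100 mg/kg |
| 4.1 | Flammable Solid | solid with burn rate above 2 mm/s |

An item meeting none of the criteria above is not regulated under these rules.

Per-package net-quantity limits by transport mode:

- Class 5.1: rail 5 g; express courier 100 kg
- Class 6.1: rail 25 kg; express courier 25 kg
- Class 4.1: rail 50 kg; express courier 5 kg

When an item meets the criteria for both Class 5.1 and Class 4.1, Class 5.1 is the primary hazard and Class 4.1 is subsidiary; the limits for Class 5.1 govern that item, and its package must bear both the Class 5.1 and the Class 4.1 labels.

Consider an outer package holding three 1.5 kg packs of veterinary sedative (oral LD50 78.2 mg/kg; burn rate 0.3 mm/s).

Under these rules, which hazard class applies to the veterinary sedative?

Veterinary sedative: oral LD50 78.2 mg/kg ≤ 100 mg/kg → Class 6.1 (Toxic).

Class 6.1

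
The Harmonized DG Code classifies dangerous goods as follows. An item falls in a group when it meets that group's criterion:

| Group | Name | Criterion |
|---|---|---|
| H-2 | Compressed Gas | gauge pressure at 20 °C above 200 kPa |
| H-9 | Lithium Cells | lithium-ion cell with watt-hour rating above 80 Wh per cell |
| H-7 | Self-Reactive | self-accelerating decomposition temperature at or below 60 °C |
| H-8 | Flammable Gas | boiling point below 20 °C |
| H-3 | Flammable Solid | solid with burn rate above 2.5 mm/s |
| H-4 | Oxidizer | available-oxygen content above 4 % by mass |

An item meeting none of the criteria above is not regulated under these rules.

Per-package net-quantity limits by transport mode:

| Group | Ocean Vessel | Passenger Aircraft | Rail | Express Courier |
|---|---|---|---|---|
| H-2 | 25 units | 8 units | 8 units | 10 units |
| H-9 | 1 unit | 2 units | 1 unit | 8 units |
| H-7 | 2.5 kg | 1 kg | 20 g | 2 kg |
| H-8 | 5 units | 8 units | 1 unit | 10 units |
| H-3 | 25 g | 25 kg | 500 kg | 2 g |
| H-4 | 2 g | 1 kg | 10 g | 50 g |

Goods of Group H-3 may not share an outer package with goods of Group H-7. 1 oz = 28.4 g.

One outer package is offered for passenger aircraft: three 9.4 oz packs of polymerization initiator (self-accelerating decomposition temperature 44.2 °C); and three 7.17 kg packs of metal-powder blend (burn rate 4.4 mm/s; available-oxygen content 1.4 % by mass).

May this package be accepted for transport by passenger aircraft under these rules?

Polymerization initiator: self-accelerating decomposition temperature 44.2 °C ≤ 60 °C → Group H-7 (Self-Reactive).
With burn rate 4.4 mm/s (> 2.5 mm/s), the metal-powder blend falls in Group H-3.
Group H-3 quantity: three 7.17 kg packs = 21.51 kg.
21.51 kg is within the passenger aircraft limit of 25 kg for Group H-3.
Group H-7 quantity: three 9.4 oz packs = 800.88 g.
That is within the Group H-7 passenger aircraft limit of 1 kg.
Group H-3 and Group H-7 may not share an outer package.

No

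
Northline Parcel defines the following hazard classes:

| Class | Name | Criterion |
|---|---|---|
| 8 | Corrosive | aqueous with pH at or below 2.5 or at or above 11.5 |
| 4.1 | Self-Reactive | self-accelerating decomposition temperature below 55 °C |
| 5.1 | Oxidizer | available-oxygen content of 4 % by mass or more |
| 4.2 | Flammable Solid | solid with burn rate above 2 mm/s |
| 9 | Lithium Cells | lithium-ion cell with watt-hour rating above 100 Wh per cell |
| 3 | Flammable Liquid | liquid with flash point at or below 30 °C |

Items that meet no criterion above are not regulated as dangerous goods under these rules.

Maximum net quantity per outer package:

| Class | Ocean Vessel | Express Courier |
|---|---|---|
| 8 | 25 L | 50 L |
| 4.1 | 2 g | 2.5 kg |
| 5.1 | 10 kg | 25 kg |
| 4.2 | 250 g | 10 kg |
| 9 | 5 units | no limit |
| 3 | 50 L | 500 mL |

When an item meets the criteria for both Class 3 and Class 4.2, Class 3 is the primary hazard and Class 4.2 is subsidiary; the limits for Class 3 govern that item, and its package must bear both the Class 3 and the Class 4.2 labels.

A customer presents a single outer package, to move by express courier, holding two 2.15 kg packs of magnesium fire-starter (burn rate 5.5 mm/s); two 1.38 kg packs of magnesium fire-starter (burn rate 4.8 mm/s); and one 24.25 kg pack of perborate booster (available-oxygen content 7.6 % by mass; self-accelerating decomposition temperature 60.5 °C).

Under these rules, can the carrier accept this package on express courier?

Yes

With burn rate 5.5 mm/s (> 2 mm/s), the magnesium fire-starter falls in Class 4.2.
With burn rate 4.8 mm/s (> 2 mm/s), the magnesium fire-starter falls in Class 4.2.
The perborate booster has available-oxygen content 7.6 % by mass, which is ≥ 4 % by mass, so it is Class 5.1 (Oxidizer).
Class 4.2 net quantity: (two 2.15 kg packs = 4.3 kg) + (two 1.38 kg packs = 2.76 kg) = 7.06 kg.
7.06 kg is within the express courier limit of 10 kg for Class 4.2.
Class 5.1 quantity: 24.25 kg.
24.25 kg is within the express courier limit of 25 kg for Class 5.1.
Every hazard class is within its express courier limit and no segregation rule is violated.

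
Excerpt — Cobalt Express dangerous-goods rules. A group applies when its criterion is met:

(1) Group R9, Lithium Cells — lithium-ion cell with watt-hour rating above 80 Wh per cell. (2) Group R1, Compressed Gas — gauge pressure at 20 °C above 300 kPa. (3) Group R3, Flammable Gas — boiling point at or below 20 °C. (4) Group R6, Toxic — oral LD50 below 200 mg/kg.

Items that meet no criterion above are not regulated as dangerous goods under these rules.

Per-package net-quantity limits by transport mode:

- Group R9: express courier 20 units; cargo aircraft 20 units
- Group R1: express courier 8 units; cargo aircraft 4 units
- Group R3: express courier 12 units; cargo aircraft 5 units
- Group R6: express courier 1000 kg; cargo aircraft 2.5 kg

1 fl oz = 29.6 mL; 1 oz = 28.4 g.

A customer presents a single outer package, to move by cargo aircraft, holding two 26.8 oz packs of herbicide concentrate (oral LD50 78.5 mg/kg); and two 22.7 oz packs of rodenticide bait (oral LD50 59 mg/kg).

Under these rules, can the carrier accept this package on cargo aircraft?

No

Herbicide concentrate: oral LD50 78.5 mg/kg < 200 mg/kg → Group R6 (Toxic).
Oral LD50 59 mg/kg meets the Group R6 criterion (Toxic), so the rodenticide bait is Group R6.
Group R6 net quantity: (two 26.8 oz packs = 1522.24 g) + (two 22.7 oz packs = 1289.36 g) = 2811.6 g.
2811.6 g > 2.5 kg (cargo aircraft limit, Group R6) — over the limit.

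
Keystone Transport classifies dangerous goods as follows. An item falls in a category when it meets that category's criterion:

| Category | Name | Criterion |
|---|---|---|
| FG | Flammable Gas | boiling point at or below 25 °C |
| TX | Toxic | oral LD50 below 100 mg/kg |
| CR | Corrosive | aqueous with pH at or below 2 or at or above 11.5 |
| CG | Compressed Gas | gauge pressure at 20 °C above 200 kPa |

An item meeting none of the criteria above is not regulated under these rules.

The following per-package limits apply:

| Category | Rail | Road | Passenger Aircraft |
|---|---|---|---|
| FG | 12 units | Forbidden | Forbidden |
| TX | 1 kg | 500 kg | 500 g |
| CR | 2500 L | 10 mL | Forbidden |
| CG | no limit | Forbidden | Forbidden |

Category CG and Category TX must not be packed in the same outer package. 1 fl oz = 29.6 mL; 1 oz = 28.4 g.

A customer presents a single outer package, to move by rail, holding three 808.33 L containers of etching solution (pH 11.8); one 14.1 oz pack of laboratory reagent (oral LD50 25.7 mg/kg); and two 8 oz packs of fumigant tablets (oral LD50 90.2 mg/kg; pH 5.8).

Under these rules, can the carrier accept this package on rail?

Yes

With pH 11.8 (≥ 11.5), the etching solution falls in Category CR.
Laboratory reagent: oral LD50 25.7 mg/kg < 100 mg/kg → Category TX (Toxic).
Oral LD50 90.2 mg/kg meets the Category TX criterion (Toxic), so the fumigant tablets are Category TX.
Total Category TX: (one 14.1 oz pack = 400.44 g) + (two 8 oz packs = 454.4 g) = 854.84 g.
854.84 g is within the rail limit of 1 kg for Category TX.
Category CR quantity: three 808.33 L containers = 2424.99 L.
2424.99 L ≤ 2500 L (rail limit, Category CR) — within limit.
The segregation rule (Category CG with Category TX) does not apply to Category TX with Category CR.
Every hazard category is within its rail limit and no segregation rule is violated.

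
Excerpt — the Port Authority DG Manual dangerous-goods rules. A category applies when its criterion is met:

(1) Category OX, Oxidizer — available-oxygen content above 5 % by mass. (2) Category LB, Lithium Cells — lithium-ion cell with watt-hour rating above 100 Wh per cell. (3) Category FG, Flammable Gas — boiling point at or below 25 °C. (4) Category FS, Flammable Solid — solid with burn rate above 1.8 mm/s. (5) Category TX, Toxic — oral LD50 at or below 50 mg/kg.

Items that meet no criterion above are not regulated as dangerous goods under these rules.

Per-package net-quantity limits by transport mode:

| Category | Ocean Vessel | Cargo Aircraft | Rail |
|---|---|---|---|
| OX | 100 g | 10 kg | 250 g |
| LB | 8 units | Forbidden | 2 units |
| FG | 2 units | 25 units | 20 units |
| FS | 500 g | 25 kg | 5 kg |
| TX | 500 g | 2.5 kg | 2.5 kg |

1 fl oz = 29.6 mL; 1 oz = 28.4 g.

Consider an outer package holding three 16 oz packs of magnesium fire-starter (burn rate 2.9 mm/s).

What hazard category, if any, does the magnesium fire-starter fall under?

The magnesium fire-starter has burn rate 2.9 mm/s, which is > 1.8 mm/s, so it is Category FS (Flammable Solid).

Category FS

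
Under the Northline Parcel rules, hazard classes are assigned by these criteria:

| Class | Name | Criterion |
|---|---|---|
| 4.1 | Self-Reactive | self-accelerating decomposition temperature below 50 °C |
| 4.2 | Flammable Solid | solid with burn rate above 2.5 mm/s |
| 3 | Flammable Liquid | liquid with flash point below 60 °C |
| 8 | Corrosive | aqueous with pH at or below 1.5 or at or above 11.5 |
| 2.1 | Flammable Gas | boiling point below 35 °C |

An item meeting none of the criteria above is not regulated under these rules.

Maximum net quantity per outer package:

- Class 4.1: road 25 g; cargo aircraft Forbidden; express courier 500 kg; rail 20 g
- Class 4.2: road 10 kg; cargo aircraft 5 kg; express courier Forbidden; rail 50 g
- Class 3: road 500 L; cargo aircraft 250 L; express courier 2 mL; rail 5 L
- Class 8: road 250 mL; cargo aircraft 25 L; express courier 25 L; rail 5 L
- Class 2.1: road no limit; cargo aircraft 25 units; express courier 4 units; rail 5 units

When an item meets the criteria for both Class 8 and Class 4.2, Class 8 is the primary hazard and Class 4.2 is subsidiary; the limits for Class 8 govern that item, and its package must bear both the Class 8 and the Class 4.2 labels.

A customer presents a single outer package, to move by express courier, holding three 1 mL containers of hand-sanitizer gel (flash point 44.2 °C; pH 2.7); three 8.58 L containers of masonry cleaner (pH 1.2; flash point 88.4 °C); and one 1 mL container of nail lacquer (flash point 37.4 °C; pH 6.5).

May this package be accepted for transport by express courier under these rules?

No

Flash point 44.2 °C meets the Class 3 criterion (Flammable Liquid), so the hand-sanitizer gel is Class 3.
pH 1.2 meets the Class 8 criterion (Corrosive), so the masonry cleaner is Class 8.
The nail lacquer has flash point 37.4 °C, which is < 60 °C, so it is Class 3 (Flammable Liquid).
Class 3 net quantity: (three 1 mL containers = 3 mL) + 1 mL = 4 mL.
That exceeds the Class 3 express courier limit of 2 mL.
Class 8 quantity: three 8.58 L containers = 25.74 L.
25.74 L > 25 L (express courier limit, Class 8) — over the limit.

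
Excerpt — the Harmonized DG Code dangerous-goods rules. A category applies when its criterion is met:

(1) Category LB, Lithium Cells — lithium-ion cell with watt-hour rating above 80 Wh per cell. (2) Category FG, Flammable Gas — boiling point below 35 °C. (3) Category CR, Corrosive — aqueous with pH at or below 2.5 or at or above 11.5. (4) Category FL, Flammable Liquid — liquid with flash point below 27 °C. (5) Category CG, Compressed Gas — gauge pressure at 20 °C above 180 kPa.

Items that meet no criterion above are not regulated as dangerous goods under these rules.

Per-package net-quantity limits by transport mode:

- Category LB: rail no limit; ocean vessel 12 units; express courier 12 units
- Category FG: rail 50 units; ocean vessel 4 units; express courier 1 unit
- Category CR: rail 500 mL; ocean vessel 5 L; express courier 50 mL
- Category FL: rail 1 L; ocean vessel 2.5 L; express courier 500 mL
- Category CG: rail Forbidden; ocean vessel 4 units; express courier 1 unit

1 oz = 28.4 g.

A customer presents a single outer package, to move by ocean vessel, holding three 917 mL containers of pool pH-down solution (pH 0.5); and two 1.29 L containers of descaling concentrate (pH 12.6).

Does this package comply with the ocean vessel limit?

Pool pH-down solution: pH 0.5 ≤ 2.5 → Category CR (Corrosive).
pH 12.6 meets the Category CR criterion (Corrosive), so the descaling concentrate is Category CR.
Category CR net quantity: (three 917 mL containers = 2.751 L) + (two 1.29 L containers = 2.58 L) = 5.331 L.
That exceeds the Category CR ocean vessel limit of 5 L.

No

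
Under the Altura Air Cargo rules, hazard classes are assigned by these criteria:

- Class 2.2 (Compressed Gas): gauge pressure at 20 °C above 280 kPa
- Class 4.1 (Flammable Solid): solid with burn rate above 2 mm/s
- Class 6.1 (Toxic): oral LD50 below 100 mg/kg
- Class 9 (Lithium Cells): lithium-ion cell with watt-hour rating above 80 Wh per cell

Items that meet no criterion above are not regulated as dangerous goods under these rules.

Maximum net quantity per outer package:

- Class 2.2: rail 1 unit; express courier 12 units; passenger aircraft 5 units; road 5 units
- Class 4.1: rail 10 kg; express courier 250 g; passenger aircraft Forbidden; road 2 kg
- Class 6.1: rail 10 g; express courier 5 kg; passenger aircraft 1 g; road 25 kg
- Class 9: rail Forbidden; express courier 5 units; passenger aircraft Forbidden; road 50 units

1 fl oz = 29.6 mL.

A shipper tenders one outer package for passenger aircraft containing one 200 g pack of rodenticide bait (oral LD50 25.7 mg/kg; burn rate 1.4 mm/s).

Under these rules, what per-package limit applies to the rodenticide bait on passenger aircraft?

The rodenticide bait has oral LD50 25.7 mg/kg, which is < 100 mg/kg, so it is Class 6.1 (Toxic).
The passenger aircraft limit for Class 6.1 is 1 g.

1 g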